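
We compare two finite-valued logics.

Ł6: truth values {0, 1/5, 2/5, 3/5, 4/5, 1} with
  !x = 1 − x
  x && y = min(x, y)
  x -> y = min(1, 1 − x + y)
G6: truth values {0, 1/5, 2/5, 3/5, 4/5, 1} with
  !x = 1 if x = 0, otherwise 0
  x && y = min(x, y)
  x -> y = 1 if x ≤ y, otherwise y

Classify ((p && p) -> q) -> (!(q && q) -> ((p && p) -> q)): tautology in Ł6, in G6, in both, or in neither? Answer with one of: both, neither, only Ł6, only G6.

both

In Ł6: every assignment gives 1 — tautology.
In G6: every assignment gives 1 — tautology.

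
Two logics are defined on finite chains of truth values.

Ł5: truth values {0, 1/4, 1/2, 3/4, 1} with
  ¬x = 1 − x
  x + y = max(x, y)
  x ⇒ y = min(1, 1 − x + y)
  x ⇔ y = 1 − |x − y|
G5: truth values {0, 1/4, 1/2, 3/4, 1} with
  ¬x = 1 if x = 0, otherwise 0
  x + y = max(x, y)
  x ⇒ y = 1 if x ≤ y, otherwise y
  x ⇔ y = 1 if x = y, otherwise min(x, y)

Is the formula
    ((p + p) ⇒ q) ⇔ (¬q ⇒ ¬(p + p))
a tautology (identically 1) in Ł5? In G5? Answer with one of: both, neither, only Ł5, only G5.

only Ł5

In Ł5: every assignment gives 1 — tautology.
In G5: at p = 1/2, q = 1/4 the value is 1/4 — not a tautology.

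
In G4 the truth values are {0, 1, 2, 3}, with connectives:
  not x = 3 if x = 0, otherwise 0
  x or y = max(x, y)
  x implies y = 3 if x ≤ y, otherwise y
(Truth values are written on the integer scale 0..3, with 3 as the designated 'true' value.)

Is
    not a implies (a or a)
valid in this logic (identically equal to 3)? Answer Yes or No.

Counterexample: take a = 0.
not a = not 0 = 3
a or a = 0 or 0 = 0
not a implies (a or a) = 3 implies 0 = 0
This gives 0 ≠ 3.

No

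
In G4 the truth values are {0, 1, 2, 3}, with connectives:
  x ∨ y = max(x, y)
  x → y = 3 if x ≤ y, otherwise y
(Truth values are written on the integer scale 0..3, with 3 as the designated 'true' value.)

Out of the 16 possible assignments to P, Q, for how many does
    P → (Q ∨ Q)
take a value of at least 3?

10

P = 0, Q = 0 ↦ 3  ≥
P = 0, Q = 1 ↦ 3  ≥
P = 0, Q = 2 ↦ 3  ≥
P = 0, Q = 3 ↦ 3  ≥
P = 1, Q = 0 ↦ 0  <
P = 1, Q = 1 ↦ 3  ≥
P = 1, Q = 2 ↦ 3  ≥
P = 1, Q = 3 ↦ 3  ≥
P = 2, Q = 0 ↦ 0  <
P = 2, Q = 1 ↦ 1  <
P = 2, Q = 2 ↦ 3  ≥
P = 2, Q = 3 ↦ 3  ≥
P = 3, Q = 0 ↦ 0  <
P = 3, Q = 1 ↦ 1  <
P = 3, Q = 2 ↦ 2  <
P = 3, Q = 3 ↦ 3  ≥
So 10 of the 16 assignments meet the threshold.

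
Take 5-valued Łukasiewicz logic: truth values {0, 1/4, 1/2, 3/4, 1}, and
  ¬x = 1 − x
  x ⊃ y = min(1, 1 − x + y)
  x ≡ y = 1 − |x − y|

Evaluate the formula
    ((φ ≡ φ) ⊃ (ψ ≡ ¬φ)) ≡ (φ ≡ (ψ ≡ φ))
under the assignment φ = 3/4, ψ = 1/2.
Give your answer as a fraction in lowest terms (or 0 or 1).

φ ≡ φ = 3/4 ≡ 3/4 = 1
¬φ = ¬3/4 = 1/4
ψ ≡ ¬φ = 1/2 ≡ 1/4 = 3/4
(φ ≡ φ) ⊃ (ψ ≡ ¬φ) = 1 ⊃ 3/4 = 3/4
ψ ≡ φ = 1/2 ≡ 3/4 = 3/4
φ ≡ (ψ ≡ φ) = 3/4 ≡ 3/4 = 1
((φ ≡ φ) ⊃ (ψ ≡ ¬φ)) ≡ (φ ≡ (ψ ≡ φ)) = 3/4 ≡ 1 = 3/4

3/4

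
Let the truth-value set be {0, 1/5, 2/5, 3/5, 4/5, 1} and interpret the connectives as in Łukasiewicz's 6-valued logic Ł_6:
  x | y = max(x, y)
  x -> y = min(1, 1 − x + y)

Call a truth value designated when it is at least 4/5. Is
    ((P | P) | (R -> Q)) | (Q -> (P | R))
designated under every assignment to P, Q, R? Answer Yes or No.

At P = 0, Q = 1/5, R = 3/5, for instance:
P | P = 0 | 0 = 0
R -> Q = 3/5 -> 1/5 = 3/5
(P | P) | (R -> Q) = 0 | 3/5 = 3/5
P | R = 0 | 3/5 = 3/5
Q -> (P | R) = 1/5 -> 3/5 = 1
((P | P) | (R -> Q)) | (Q -> (P | R)) = 3/5 | 1 = 1
and checking the remaining 215 assignments likewise gives ≥ 4/5 in every case.

Yes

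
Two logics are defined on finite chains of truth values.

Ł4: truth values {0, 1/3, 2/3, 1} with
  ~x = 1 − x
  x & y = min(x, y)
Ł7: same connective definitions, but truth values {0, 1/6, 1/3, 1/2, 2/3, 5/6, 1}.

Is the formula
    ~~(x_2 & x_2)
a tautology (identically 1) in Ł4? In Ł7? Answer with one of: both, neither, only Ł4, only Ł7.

neither

In Ł4: at x_2 = 0 the value is 0 — not a tautology.
In Ł7: at x_2 = 0 the value is 0 — not a tautology.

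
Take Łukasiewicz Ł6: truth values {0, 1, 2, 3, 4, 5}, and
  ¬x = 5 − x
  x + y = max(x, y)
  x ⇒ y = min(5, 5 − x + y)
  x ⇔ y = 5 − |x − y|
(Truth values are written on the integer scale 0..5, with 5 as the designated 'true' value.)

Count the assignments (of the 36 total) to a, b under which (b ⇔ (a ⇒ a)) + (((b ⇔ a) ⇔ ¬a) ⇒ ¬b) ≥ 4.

33

value 5: 30 assignments (counts)
value 4: 3 assignments (counts)
value 3: 3 assignments
So 33 of the 36 assignments meet the threshold.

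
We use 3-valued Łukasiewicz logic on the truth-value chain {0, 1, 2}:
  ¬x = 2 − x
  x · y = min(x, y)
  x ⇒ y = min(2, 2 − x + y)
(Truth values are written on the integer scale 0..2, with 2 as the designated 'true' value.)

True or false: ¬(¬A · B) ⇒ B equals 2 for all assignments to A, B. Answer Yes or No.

No

Counterexample: take A = 0, B = 0.
¬A = ¬0 = 2
¬A · B = 2 · 0 = 0
¬(¬A · B) = ¬0 = 2
¬(¬A · B) ⇒ B = 2 ⇒ 0 = 0
This gives 0 ≠ 2.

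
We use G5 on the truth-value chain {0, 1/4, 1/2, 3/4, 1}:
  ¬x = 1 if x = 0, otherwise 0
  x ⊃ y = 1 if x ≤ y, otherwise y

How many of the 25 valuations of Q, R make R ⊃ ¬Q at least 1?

9

value 1: 9 assignments (counts)
value 0: 16 assignments
So 9 of the 25 assignments meet the threshold.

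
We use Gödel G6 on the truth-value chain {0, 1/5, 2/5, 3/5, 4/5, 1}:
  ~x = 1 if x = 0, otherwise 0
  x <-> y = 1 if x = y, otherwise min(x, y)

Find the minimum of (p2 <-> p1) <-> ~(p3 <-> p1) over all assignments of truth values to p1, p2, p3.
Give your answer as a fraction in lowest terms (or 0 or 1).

Take p1 = 0, p2 = 0, p3 = 0:
p2 <-> p1 = 0 <-> 0 = 1
p3 <-> p1 = 0 <-> 0 = 1
~(p3 <-> p1) = ~1 = 0
(p2 <-> p1) <-> ~(p3 <-> p1) = 1 <-> 0 = 0
No assignment yields a value below 0, so this is the minimum.

0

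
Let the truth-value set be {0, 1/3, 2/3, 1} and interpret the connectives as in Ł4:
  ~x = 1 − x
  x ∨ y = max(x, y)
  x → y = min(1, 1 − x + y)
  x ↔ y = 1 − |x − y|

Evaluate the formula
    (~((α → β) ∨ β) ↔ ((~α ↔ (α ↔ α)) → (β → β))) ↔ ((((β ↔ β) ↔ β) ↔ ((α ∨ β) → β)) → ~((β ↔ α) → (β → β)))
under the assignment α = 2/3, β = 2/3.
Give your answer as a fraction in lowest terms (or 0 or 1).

α → β = 2/3 → 2/3 = 1
(α → β) ∨ β = 1 ∨ 2/3 = 1
~((α → β) ∨ β) = ~1 = 0
~α = ~2/3 = 1/3
α ↔ α = 2/3 ↔ 2/3 = 1
~α ↔ (α ↔ α) = 1/3 ↔ 1 = 1/3
β → β = 2/3 → 2/3 = 1
(~α ↔ (α ↔ α)) → (β → β) = 1/3 → 1 = 1
~((α → β) ∨ β) ↔ ((~α ↔ (α ↔ α)) → (β → β)) = 0 ↔ 1 = 0
β ↔ β = 2/3 ↔ 2/3 = 1
(β ↔ β) ↔ β = 1 ↔ 2/3 = 2/3
α ∨ β = 2/3 ∨ 2/3 = 2/3
(α ∨ β) → β = 2/3 → 2/3 = 1
((β ↔ β) ↔ β) ↔ ((α ∨ β) → β) = 2/3 ↔ 1 = 2/3
β ↔ α = 2/3 ↔ 2/3 = 1
β → β = 2/3 → 2/3 = 1
(β ↔ α) → (β → β) = 1 → 1 = 1
~((β ↔ α) → (β → β)) = ~1 = 0
(((β ↔ β) ↔ β) ↔ ((α ∨ β) → β)) → ~((β ↔ α) → (β → β)) = 2/3 → 0 = 1/3
(~((α → β) ∨ β) ↔ ((~α ↔ (α ↔ α)) → (β → β))) ↔ ((((β ↔ β) ↔ β) ↔ ((α ∨ β) → β)) → ~((β ↔ α) → (β → β))) = 0 ↔ 1/3 = 2/3

2/3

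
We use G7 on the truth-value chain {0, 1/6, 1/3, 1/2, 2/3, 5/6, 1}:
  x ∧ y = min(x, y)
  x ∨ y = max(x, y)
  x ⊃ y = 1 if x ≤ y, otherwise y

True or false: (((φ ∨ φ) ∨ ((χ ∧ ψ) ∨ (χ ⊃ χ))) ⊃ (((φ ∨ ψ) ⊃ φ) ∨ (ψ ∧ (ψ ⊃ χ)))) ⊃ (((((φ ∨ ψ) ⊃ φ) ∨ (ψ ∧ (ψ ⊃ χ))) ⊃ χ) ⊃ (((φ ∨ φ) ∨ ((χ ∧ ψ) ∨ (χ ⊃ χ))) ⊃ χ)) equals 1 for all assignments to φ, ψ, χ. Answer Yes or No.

At φ = 2/3, ψ = 0, χ = 2/3, for instance:
φ ∨ φ = 2/3 ∨ 2/3 = 2/3
χ ∧ ψ = 2/3 ∧ 0 = 0
χ ⊃ χ = 2/3 ⊃ 2/3 = 1
(χ ∧ ψ) ∨ (χ ⊃ χ) = 0 ∨ 1 = 1
(φ ∨ φ) ∨ ((χ ∧ ψ) ∨ (χ ⊃ χ)) = 2/3 ∨ 1 = 1
φ ∨ ψ = 2/3 ∨ 0 = 2/3
(φ ∨ ψ) ⊃ φ = 2/3 ⊃ 2/3 = 1
ψ ⊃ χ = 0 ⊃ 2/3 = 1
ψ ∧ (ψ ⊃ χ) = 0 ∧ 1 = 0
((φ ∨ ψ) ⊃ φ) ∨ (ψ ∧ (ψ ⊃ χ)) = 1 ∨ 0 = 1
((φ ∨ φ) ∨ ((χ ∧ ψ) ∨ (χ ⊃ χ))) ⊃ (((φ ∨ ψ) ⊃ φ) ∨ (ψ ∧ (ψ ⊃ χ))) = 1 ⊃ 1 = 1
(((φ ∨ ψ) ⊃ φ) ∨ (ψ ∧ (ψ ⊃ χ))) ⊃ χ = 1 ⊃ 2/3 = 2/3
((φ ∨ φ) ∨ ((χ ∧ ψ) ∨ (χ ⊃ χ))) ⊃ χ = 1 ⊃ 2/3 = 2/3
((((φ ∨ ψ) ⊃ φ) ∨ (ψ ∧ (ψ ⊃ χ))) ⊃ χ) ⊃ (((φ ∨ φ) ∨ ((χ ∧ ψ) ∨ (χ ⊃ χ))) ⊃ χ) = 2/3 ⊃ 2/3 = 1
(((φ ∨ φ) ∨ ((χ ∧ ψ) ∨ (χ ⊃ χ))) ⊃ (((φ ∨ ψ) ⊃ φ) ∨ (ψ ∧ (ψ ⊃ χ)))) ⊃ (((((φ ∨ ψ) ⊃ φ) ∨ (ψ ∧ (ψ ⊃ χ))) ⊃ χ) ⊃ (((φ ∨ φ) ∨ ((χ ∧ ψ) ∨ (χ ⊃ χ))) ⊃ χ)) = 1 ⊃ 1 = 1
and checking the remaining 342 assignments likewise gives ≥ 1 in every case.

Yes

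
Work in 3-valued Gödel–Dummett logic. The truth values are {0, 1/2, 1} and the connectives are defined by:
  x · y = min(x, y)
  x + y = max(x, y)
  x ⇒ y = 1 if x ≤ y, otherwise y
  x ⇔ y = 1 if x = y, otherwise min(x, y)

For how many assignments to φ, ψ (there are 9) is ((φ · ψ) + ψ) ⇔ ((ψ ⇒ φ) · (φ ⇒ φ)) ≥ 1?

1

φ = 0, ψ = 0 ↦ 0  <
φ = 0, ψ = 1/2 ↦ 0  <
φ = 0, ψ = 1 ↦ 0  <
φ = 1/2, ψ = 0 ↦ 0  <
φ = 1/2, ψ = 1/2 ↦ 1/2  <
φ = 1/2, ψ = 1 ↦ 1/2  <
φ = 1, ψ = 0 ↦ 0  <
φ = 1, ψ = 1/2 ↦ 1/2  <
φ = 1, ψ = 1 ↦ 1  ≥
So 1 of the 9 assignments meets the threshold.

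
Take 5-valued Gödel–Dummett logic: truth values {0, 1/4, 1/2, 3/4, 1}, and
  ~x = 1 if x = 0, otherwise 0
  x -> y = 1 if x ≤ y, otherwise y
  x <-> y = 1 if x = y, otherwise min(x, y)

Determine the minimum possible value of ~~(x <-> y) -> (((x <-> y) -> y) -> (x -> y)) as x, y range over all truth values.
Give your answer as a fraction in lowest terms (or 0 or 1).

1/4

Take x = 1/2, y = 1/4:
x <-> y = 1/2 <-> 1/4 = 1/4
~(x <-> y) = ~1/4 = 0
~~(x <-> y) = ~0 = 1
x <-> y = 1/2 <-> 1/4 = 1/4
(x <-> y) -> y = 1/4 -> 1/4 = 1
x -> y = 1/2 -> 1/4 = 1/4
((x <-> y) -> y) -> (x -> y) = 1 -> 1/4 = 1/4
~~(x <-> y) -> (((x <-> y) -> y) -> (x -> y)) = 1 -> 1/4 = 1/4
No assignment yields a value below 1/4, so this is the minimum.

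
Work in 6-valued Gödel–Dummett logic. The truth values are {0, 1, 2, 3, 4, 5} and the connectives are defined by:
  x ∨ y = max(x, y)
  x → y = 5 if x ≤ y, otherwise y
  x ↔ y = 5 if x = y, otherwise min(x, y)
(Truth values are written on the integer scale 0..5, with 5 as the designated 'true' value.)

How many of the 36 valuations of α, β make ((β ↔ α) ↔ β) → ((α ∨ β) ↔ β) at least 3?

value 5: 21 assignments (counts)
value 4: 1 assignment (counts)
value 3: 2 assignments (counts)
value 2: 3 assignments
value 1: 4 assignments
value 0: 5 assignments
So 24 of the 36 assignments meet the threshold.

24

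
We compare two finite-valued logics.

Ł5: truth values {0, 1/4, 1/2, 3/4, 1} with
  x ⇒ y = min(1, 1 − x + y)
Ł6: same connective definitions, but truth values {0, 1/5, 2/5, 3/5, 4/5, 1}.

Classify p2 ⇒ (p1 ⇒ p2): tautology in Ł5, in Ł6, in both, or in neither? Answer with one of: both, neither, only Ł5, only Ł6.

In Ł5: every assignment gives 1 — tautology.
In Ł6: every assignment gives 1 — tautology.

both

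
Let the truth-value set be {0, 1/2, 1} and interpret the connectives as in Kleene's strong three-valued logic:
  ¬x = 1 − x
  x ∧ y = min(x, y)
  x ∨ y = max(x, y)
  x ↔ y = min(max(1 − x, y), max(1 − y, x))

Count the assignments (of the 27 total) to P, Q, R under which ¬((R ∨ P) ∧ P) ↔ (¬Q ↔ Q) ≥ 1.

6

value 1: 6 assignments (counts)
value 1/2: 15 assignments
value 0: 6 assignments
So 6 of the 27 assignments meet the threshold.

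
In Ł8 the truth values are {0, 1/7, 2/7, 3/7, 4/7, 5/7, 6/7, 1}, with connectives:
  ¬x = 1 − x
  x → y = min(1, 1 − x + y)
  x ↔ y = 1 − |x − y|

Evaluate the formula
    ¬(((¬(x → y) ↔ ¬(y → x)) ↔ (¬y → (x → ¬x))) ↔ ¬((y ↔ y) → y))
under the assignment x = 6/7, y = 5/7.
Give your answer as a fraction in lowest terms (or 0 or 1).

4/7

x → y = 6/7 → 5/7 = 6/7
¬(x → y) = ¬6/7 = 1/7
y → x = 5/7 → 6/7 = 1
¬(y → x) = ¬1 = 0
¬(x → y) ↔ ¬(y → x) = 1/7 ↔ 0 = 6/7
¬y = ¬5/7 = 2/7
¬x = ¬6/7 = 1/7
x → ¬x = 6/7 → 1/7 = 2/7
¬y → (x → ¬x) = 2/7 → 2/7 = 1
(¬(x → y) ↔ ¬(y → x)) ↔ (¬y → (x → ¬x)) = 6/7 ↔ 1 = 6/7
y ↔ y = 5/7 ↔ 5/7 = 1
(y ↔ y) → y = 1 → 5/7 = 5/7
¬((y ↔ y) → y) = ¬5/7 = 2/7
((¬(x → y) ↔ ¬(y → x)) ↔ (¬y → (x → ¬x))) ↔ ¬((y ↔ y) → y) = 6/7 ↔ 2/7 = 3/7
¬(((¬(x → y) ↔ ¬(y → x)) ↔ (¬y → (x → ¬x))) ↔ ¬((y ↔ y) → y)) = ¬3/7 = 4/7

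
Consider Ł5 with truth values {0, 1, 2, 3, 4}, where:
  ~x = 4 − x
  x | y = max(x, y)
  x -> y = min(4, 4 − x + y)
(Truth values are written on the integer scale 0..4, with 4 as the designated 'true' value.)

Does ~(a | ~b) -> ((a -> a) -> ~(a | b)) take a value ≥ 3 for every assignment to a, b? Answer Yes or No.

Counterexample: take a = 0, b = 3.
~b = ~3 = 1
a | ~b = 0 | 1 = 1
~(a | ~b) = ~1 = 3
a -> a = 0 -> 0 = 4
a | b = 0 | 3 = 3
~(a | b) = ~3 = 1
(a -> a) -> ~(a | b) = 4 -> 1 = 1
~(a | ~b) -> ((a -> a) -> ~(a | b)) = 3 -> 1 = 2
This gives 2, which is below 3.

No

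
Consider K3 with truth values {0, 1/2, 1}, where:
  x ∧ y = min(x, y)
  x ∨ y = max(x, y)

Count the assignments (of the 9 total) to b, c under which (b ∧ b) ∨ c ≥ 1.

b = 0, c = 0 ↦ 0  <
b = 0, c = 1/2 ↦ 1/2  <
b = 0, c = 1 ↦ 1  ≥
b = 1/2, c = 0 ↦ 1/2  <
b = 1/2, c = 1/2 ↦ 1/2  <
b = 1/2, c = 1 ↦ 1  ≥
b = 1, c = 0 ↦ 1  ≥
b = 1, c = 1/2 ↦ 1  ≥
b = 1, c = 1 ↦ 1  ≥
So 5 of the 9 assignments meet the threshold.

5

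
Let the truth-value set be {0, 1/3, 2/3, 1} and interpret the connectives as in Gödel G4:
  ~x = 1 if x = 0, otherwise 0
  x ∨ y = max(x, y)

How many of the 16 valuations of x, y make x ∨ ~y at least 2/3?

10

x = 0, y = 0 ↦ 1  ≥
x = 0, y = 1/3 ↦ 0  <
x = 0, y = 2/3 ↦ 0  <
x = 0, y = 1 ↦ 0  <
x = 1/3, y = 0 ↦ 1  ≥
x = 1/3, y = 1/3 ↦ 1/3  <
x = 1/3, y = 2/3 ↦ 1/3  <
x = 1/3, y = 1 ↦ 1/3  <
x = 2/3, y = 0 ↦ 1  ≥
x = 2/3, y = 1/3 ↦ 2/3  ≥
x = 2/3, y = 2/3 ↦ 2/3  ≥
x = 2/3, y = 1 ↦ 2/3  ≥
x = 1, y = 0 ↦ 1  ≥
x = 1, y = 1/3 ↦ 1  ≥
x = 1, y = 2/3 ↦ 1  ≥
x = 1, y = 1 ↦ 1  ≥
So 10 of the 16 assignments meet the threshold.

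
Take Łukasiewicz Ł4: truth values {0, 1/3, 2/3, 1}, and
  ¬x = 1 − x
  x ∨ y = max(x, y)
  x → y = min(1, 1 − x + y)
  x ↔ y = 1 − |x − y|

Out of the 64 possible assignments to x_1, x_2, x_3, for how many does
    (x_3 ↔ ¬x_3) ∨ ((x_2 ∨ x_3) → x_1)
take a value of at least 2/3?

53

value 1: 30 assignments (counts)
value 2/3: 23 assignments (counts)
value 1/3: 6 assignments
value 0: 5 assignments
So 53 of the 64 assignments meet the threshold.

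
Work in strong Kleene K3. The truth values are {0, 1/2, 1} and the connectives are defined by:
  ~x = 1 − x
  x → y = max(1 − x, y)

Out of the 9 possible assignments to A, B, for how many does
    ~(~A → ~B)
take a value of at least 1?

1

A = 0, B = 0 ↦ 0  <
A = 0, B = 1/2 ↦ 1/2  <
A = 0, B = 1 ↦ 1  ≥
A = 1/2, B = 0 ↦ 0  <
A = 1/2, B = 1/2 ↦ 1/2  <
A = 1/2, B = 1 ↦ 1/2  <
A = 1, B = 0 ↦ 0  <
A = 1, B = 1/2 ↦ 0  <
A = 1, B = 1 ↦ 0  <
So 1 of the 9 assignments meets the threshold.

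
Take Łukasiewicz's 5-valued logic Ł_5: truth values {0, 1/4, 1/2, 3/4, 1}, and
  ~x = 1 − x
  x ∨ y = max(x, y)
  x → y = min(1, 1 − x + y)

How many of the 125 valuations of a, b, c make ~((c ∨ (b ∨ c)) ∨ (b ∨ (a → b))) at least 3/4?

value 1: 1 assignment (counts)
value 3/4: 5 assignments (counts)
value 1/2: 12 assignments
value 1/4: 22 assignments
value 0: 85 assignments
So 6 of the 125 assignments meet the threshold.

6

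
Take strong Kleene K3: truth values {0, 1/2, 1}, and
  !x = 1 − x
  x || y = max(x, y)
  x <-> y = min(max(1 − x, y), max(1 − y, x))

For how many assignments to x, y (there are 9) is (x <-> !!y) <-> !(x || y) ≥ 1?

3

x = 0, y = 0 ↦ 1  ≥
x = 0, y = 1/2 ↦ 1/2  <
x = 0, y = 1 ↦ 1  ≥
x = 1/2, y = 0 ↦ 1/2  <
x = 1/2, y = 1/2 ↦ 1/2  <
x = 1/2, y = 1 ↦ 1/2  <
x = 1, y = 0 ↦ 1  ≥
x = 1, y = 1/2 ↦ 1/2  <
x = 1, y = 1 ↦ 0  <
So 3 of the 9 assignments meet the threshold.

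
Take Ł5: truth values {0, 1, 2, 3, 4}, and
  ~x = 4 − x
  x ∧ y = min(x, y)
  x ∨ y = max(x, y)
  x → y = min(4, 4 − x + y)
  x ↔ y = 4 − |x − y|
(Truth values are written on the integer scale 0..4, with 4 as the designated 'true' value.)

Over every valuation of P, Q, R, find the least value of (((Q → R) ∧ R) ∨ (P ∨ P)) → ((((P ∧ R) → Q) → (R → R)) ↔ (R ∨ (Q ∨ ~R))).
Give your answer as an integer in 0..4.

Take P = 4, Q = 0, R = 2:
Q → R = 0 → 2 = 4
(Q → R) ∧ R = 4 ∧ 2 = 2
P ∨ P = 4 ∨ 4 = 4
((Q → R) ∧ R) ∨ (P ∨ P) = 2 ∨ 4 = 4
P ∧ R = 4 ∧ 2 = 2
(P ∧ R) → Q = 2 → 0 = 2
R → R = 2 → 2 = 4
((P ∧ R) → Q) → (R → R) = 2 → 4 = 4
~R = ~2 = 2
Q ∨ ~R = 0 ∨ 2 = 2
R ∨ (Q ∨ ~R) = 2 ∨ 2 = 2
(((P ∧ R) → Q) → (R → R)) ↔ (R ∨ (Q ∨ ~R)) = 4 ↔ 2 = 2
(((Q → R) ∧ R) ∨ (P ∨ P)) → ((((P ∧ R) → Q) → (R → R)) ↔ (R ∨ (Q ∨ ~R))) = 4 → 2 = 2
No assignment yields a value below 2, so this is the minimum.

2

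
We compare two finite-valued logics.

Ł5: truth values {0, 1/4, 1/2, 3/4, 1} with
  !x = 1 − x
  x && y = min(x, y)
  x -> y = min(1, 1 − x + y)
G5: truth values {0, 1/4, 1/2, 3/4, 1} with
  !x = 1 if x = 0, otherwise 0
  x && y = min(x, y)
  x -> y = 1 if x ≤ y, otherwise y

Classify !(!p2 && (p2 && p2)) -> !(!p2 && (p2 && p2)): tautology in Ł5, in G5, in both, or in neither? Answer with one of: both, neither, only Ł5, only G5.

In Ł5: every assignment gives 1 — tautology.
In G5: every assignment gives 1 — tautology.

both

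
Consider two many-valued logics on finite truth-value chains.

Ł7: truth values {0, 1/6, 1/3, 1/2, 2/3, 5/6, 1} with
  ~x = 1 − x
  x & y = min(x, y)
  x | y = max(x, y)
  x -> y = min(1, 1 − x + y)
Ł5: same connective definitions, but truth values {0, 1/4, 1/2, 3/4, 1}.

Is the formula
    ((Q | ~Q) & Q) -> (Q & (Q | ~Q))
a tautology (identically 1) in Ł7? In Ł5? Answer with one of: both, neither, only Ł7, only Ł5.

In Ł7: every assignment gives 1 — tautology.
In Ł5: every assignment gives 1 — tautology.

both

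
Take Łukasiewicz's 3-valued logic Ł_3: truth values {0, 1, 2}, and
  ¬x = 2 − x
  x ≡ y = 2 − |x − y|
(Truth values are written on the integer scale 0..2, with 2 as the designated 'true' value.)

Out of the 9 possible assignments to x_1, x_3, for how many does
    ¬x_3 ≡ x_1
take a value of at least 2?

x_1 = 0, x_3 = 0 ↦ 0  <
x_1 = 0, x_3 = 1 ↦ 1  <
x_1 = 0, x_3 = 2 ↦ 2  ≥
x_1 = 1, x_3 = 0 ↦ 1  <
x_1 = 1, x_3 = 1 ↦ 2  ≥
x_1 = 1, x_3 = 2 ↦ 1  <
x_1 = 2, x_3 = 0 ↦ 2  ≥
x_1 = 2, x_3 = 1 ↦ 1  <
x_1 = 2, x_3 = 2 ↦ 0  <
So 3 of the 9 assignments meet the threshold.

3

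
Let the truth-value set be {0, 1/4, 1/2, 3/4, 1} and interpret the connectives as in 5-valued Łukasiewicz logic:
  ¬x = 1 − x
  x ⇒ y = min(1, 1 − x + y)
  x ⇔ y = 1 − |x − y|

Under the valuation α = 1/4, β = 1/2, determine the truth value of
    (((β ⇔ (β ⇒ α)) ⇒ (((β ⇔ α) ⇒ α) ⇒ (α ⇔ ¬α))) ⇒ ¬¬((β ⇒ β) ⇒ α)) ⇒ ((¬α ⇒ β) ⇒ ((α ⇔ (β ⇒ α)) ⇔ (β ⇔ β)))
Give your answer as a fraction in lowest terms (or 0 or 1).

1

β ⇒ α = 1/2 ⇒ 1/4 = 3/4
β ⇔ (β ⇒ α) = 1/2 ⇔ 3/4 = 3/4
β ⇔ α = 1/2 ⇔ 1/4 = 3/4
(β ⇔ α) ⇒ α = 3/4 ⇒ 1/4 = 1/2
¬α = ¬1/4 = 3/4
α ⇔ ¬α = 1/4 ⇔ 3/4 = 1/2
((β ⇔ α) ⇒ α) ⇒ (α ⇔ ¬α) = 1/2 ⇒ 1/2 = 1
(β ⇔ (β ⇒ α)) ⇒ (((β ⇔ α) ⇒ α) ⇒ (α ⇔ ¬α)) = 3/4 ⇒ 1 = 1
β ⇒ β = 1/2 ⇒ 1/2 = 1
(β ⇒ β) ⇒ α = 1 ⇒ 1/4 = 1/4
¬((β ⇒ β) ⇒ α) = ¬1/4 = 3/4
¬¬((β ⇒ β) ⇒ α) = ¬3/4 = 1/4
((β ⇔ (β ⇒ α)) ⇒ (((β ⇔ α) ⇒ α) ⇒ (α ⇔ ¬α))) ⇒ ¬¬((β ⇒ β) ⇒ α) = 1 ⇒ 1/4 = 1/4
¬α = ¬1/4 = 3/4
¬α ⇒ β = 3/4 ⇒ 1/2 = 3/4
β ⇒ α = 1/2 ⇒ 1/4 = 3/4
α ⇔ (β ⇒ α) = 1/4 ⇔ 3/4 = 1/2
β ⇔ β = 1/2 ⇔ 1/2 = 1
(α ⇔ (β ⇒ α)) ⇔ (β ⇔ β) = 1/2 ⇔ 1 = 1/2
(¬α ⇒ β) ⇒ ((α ⇔ (β ⇒ α)) ⇔ (β ⇔ β)) = 3/4 ⇒ 1/2 = 3/4
(((β ⇔ (β ⇒ α)) ⇒ (((β ⇔ α) ⇒ α) ⇒ (α ⇔ ¬α))) ⇒ ¬¬((β ⇒ β) ⇒ α)) ⇒ ((¬α ⇒ β) ⇒ ((α ⇔ (β ⇒ α)) ⇔ (β ⇔ β))) = 1/4 ⇒ 3/4 = 1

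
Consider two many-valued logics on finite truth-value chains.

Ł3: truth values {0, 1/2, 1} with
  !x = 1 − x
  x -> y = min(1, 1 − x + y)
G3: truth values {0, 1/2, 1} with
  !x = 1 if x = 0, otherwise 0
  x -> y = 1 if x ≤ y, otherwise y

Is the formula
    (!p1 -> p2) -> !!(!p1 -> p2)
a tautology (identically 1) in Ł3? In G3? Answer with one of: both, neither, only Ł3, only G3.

In Ł3: every assignment gives 1 — tautology.
In G3: every assignment gives 1 — tautology.

both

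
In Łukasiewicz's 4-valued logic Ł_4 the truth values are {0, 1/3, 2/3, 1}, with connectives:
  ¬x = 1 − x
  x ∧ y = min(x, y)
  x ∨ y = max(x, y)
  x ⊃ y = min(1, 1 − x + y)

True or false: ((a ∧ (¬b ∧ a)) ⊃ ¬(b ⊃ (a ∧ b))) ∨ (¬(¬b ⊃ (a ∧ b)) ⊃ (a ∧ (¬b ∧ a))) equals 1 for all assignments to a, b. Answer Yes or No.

Counterexample: take a = 1/3, b = 0.
¬b = ¬0 = 1
¬b ∧ a = 1 ∧ 1/3 = 1/3
a ∧ (¬b ∧ a) = 1/3 ∧ 1/3 = 1/3
a ∧ b = 1/3 ∧ 0 = 0
b ⊃ (a ∧ b) = 0 ⊃ 0 = 1
¬(b ⊃ (a ∧ b)) = ¬1 = 0
(a ∧ (¬b ∧ a)) ⊃ ¬(b ⊃ (a ∧ b)) = 1/3 ⊃ 0 = 2/3
¬b = ¬0 = 1
a ∧ b = 1/3 ∧ 0 = 0
¬b ⊃ (a ∧ b) = 1 ⊃ 0 = 0
¬(¬b ⊃ (a ∧ b)) = ¬0 = 1
¬b = ¬0 = 1
¬b ∧ a = 1 ∧ 1/3 = 1/3
a ∧ (¬b ∧ a) = 1/3 ∧ 1/3 = 1/3
¬(¬b ⊃ (a ∧ b)) ⊃ (a ∧ (¬b ∧ a)) = 1 ⊃ 1/3 = 1/3
((a ∧ (¬b ∧ a)) ⊃ ¬(b ⊃ (a ∧ b))) ∨ (¬(¬b ⊃ (a ∧ b)) ⊃ (a ∧ (¬b ∧ a))) = 2/3 ∨ 1/3 = 2/3
This gives 2/3 ≠ 1.

No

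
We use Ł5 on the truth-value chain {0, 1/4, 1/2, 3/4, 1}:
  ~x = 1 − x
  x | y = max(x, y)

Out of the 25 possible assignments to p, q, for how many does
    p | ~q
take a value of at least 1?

value 1: 9 assignments (counts)
value 3/4: 7 assignments
value 1/2: 5 assignments
value 1/4: 3 assignments
value 0: 1 assignment
So 9 of the 25 assignments meet the threshold.

9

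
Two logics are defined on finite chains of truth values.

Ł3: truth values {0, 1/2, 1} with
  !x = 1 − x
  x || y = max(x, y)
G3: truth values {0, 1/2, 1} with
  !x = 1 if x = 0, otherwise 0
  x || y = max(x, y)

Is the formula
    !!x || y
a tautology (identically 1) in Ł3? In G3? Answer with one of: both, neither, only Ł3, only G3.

In Ł3: at x = 0, y = 0 the value is 0 — not a tautology.
In G3: at x = 0, y = 0 the value is 0 — not a tautology.

neither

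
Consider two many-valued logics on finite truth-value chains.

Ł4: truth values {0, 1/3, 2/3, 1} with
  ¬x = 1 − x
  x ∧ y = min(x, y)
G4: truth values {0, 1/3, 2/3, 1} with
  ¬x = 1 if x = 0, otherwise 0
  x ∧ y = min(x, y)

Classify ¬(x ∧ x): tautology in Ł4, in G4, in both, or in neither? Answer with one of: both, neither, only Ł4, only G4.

neither

In Ł4: at x = 1/3 the value is 2/3 — not a tautology.
In G4: at x = 1/3 the value is 0 — not a tautology.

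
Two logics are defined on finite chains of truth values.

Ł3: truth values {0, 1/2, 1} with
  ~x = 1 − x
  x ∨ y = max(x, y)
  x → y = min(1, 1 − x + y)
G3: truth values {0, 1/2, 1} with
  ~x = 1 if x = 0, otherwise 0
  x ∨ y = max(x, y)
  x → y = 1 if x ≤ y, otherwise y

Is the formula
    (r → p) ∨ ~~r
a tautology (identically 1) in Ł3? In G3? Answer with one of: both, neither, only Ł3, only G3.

only G3

In Ł3: at p = 0, r = 1/2 the value is 1/2 — not a tautology.
In G3: every assignment gives 1 — tautology.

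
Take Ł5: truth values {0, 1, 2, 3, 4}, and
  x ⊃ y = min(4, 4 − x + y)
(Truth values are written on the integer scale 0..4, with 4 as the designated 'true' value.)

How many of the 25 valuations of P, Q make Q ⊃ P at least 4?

15

value 4: 15 assignments (counts)
value 3: 4 assignments
value 2: 3 assignments
value 1: 2 assignments
value 0: 1 assignment
So 15 of the 25 assignments meet the threshold.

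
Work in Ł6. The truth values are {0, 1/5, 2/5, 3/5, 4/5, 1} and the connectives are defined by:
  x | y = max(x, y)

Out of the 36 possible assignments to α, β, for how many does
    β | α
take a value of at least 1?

11

value 1: 11 assignments (counts)
value 4/5: 9 assignments
value 3/5: 7 assignments
value 2/5: 5 assignments
value 1/5: 3 assignments
value 0: 1 assignment
So 11 of the 36 assignments meet the threshold.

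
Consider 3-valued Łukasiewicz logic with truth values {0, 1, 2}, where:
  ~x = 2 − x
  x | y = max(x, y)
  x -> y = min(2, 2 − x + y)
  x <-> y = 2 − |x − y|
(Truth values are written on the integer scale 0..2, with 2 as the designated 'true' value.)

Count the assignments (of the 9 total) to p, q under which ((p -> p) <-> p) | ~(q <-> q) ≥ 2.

p = 0, q = 0 ↦ 0  <
p = 0, q = 1 ↦ 0  <
p = 0, q = 2 ↦ 0  <
p = 1, q = 0 ↦ 1  <
p = 1, q = 1 ↦ 1  <
p = 1, q = 2 ↦ 1  <
p = 2, q = 0 ↦ 2  ≥
p = 2, q = 1 ↦ 2  ≥
p = 2, q = 2 ↦ 2  ≥
So 3 of the 9 assignments meet the threshold.

3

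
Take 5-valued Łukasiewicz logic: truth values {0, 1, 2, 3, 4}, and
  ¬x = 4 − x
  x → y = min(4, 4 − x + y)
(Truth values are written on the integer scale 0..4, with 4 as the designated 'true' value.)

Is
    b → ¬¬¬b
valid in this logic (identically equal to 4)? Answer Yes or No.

No

Counterexample: take b = 3.
¬b = ¬3 = 1
¬¬b = ¬1 = 3
¬¬¬b = ¬3 = 1
b → ¬¬¬b = 3 → 1 = 2
This gives 2 ≠ 4.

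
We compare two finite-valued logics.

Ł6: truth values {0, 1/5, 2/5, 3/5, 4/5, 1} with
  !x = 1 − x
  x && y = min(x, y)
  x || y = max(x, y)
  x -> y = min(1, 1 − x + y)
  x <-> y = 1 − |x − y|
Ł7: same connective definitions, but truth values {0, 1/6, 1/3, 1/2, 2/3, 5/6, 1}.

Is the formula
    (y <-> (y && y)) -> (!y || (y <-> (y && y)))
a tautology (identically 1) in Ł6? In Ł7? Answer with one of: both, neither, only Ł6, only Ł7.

both

In Ł6: every assignment gives 1 — tautology.
In Ł7: every assignment gives 1 — tautology.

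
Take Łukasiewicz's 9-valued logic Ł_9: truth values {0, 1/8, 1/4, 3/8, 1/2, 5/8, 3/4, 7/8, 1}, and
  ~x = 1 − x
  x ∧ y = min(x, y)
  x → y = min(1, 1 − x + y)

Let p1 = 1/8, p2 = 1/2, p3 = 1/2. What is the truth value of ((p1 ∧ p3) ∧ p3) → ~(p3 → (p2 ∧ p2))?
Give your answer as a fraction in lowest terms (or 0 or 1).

7/8

p1 ∧ p3 = 1/8 ∧ 1/2 = 1/8
(p1 ∧ p3) ∧ p3 = 1/8 ∧ 1/2 = 1/8
p2 ∧ p2 = 1/2 ∧ 1/2 = 1/2
p3 → (p2 ∧ p2) = 1/2 → 1/2 = 1
~(p3 → (p2 ∧ p2)) = ~1 = 0
((p1 ∧ p3) ∧ p3) → ~(p3 → (p2 ∧ p2)) = 1/8 → 0 = 7/8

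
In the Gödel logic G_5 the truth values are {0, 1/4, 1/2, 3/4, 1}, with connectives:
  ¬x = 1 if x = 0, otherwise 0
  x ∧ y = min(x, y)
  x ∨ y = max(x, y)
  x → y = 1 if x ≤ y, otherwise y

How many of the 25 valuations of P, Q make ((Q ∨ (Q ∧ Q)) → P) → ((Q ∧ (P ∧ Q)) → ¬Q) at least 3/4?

value 1: 9 assignments (counts)
value 0: 16 assignments
So 9 of the 25 assignments meet the threshold.

9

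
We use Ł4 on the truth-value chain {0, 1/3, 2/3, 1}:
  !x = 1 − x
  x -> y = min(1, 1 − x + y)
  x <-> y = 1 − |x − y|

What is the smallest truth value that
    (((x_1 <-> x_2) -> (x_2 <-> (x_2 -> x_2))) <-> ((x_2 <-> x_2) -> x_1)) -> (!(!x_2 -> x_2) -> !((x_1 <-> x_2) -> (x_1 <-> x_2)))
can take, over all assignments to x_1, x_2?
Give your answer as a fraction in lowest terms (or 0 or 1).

Take x_1 = 0, x_2 = 0:
x_1 <-> x_2 = 0 <-> 0 = 1
x_2 -> x_2 = 0 -> 0 = 1
x_2 <-> (x_2 -> x_2) = 0 <-> 1 = 0
(x_1 <-> x_2) -> (x_2 <-> (x_2 -> x_2)) = 1 -> 0 = 0
x_2 <-> x_2 = 0 <-> 0 = 1
(x_2 <-> x_2) -> x_1 = 1 -> 0 = 0
((x_1 <-> x_2) -> (x_2 <-> (x_2 -> x_2))) <-> ((x_2 <-> x_2) -> x_1) = 0 <-> 0 = 1
!x_2 = !0 = 1
!x_2 -> x_2 = 1 -> 0 = 0
!(!x_2 -> x_2) = !0 = 1
x_1 <-> x_2 = 0 <-> 0 = 1
x_1 <-> x_2 = 0 <-> 0 = 1
(x_1 <-> x_2) -> (x_1 <-> x_2) = 1 -> 1 = 1
!((x_1 <-> x_2) -> (x_1 <-> x_2)) = !1 = 0
!(!x_2 -> x_2) -> !((x_1 <-> x_2) -> (x_1 <-> x_2)) = 1 -> 0 = 0
(((x_1 <-> x_2) -> (x_2 <-> (x_2 -> x_2))) <-> ((x_2 <-> x_2) -> x_1)) -> (!(!x_2 -> x_2) -> !((x_1 <-> x_2) -> (x_1 <-> x_2))) = 1 -> 0 = 0
No assignment yields a value below 0, so this is the minimum.

0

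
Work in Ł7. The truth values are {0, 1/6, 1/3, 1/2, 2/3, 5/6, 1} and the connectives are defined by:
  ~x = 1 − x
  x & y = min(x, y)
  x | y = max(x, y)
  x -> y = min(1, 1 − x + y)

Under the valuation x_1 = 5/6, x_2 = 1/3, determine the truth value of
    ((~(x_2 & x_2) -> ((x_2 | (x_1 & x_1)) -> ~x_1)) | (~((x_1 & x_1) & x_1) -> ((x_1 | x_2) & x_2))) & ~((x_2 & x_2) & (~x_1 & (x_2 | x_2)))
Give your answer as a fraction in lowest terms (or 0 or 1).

5/6

x_2 & x_2 = 1/3 & 1/3 = 1/3
~(x_2 & x_2) = ~1/3 = 2/3
x_1 & x_1 = 5/6 & 5/6 = 5/6
x_2 | (x_1 & x_1) = 1/3 | 5/6 = 5/6
~x_1 = ~5/6 = 1/6
(x_2 | (x_1 & x_1)) -> ~x_1 = 5/6 -> 1/6 = 1/3
~(x_2 & x_2) -> ((x_2 | (x_1 & x_1)) -> ~x_1) = 2/3 -> 1/3 = 2/3
x_1 & x_1 = 5/6 & 5/6 = 5/6
(x_1 & x_1) & x_1 = 5/6 & 5/6 = 5/6
~((x_1 & x_1) & x_1) = ~5/6 = 1/6
x_1 | x_2 = 5/6 | 1/3 = 5/6
(x_1 | x_2) & x_2 = 5/6 & 1/3 = 1/3
~((x_1 & x_1) & x_1) -> ((x_1 | x_2) & x_2) = 1/6 -> 1/3 = 1
(~(x_2 & x_2) -> ((x_2 | (x_1 & x_1)) -> ~x_1)) | (~((x_1 & x_1) & x_1) -> ((x_1 | x_2) & x_2)) = 2/3 | 1 = 1
x_2 & x_2 = 1/3 & 1/3 = 1/3
~x_1 = ~5/6 = 1/6
x_2 | x_2 = 1/3 | 1/3 = 1/3
~x_1 & (x_2 | x_2) = 1/6 & 1/3 = 1/6
(x_2 & x_2) & (~x_1 & (x_2 | x_2)) = 1/3 & 1/6 = 1/6
~((x_2 & x_2) & (~x_1 & (x_2 | x_2))) = ~1/6 = 5/6
((~(x_2 & x_2) -> ((x_2 | (x_1 & x_1)) -> ~x_1)) | (~((x_1 & x_1) & x_1) -> ((x_1 | x_2) & x_2))) & ~((x_2 & x_2) & (~x_1 & (x_2 | x_2))) = 1 & 5/6 = 5/6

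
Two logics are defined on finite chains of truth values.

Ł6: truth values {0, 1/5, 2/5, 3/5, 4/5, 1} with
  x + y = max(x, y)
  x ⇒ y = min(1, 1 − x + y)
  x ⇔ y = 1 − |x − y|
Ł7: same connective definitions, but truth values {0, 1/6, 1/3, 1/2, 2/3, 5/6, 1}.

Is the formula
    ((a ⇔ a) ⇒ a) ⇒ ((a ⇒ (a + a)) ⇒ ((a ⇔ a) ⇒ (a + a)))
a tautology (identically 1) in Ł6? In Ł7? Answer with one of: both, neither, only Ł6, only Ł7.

In Ł6: every assignment gives 1 — tautology.
In Ł7: every assignment gives 1 — tautology.

both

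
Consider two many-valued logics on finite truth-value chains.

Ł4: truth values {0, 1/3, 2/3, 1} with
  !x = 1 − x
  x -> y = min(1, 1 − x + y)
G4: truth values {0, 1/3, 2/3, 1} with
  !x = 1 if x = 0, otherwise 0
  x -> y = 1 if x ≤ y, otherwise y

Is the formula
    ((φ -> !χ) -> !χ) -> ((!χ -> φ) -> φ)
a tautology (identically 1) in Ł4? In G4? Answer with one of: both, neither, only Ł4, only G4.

only Ł4

In Ł4: every assignment gives 1 — tautology.
In G4: at φ = 1/3, χ = 1/3 the value is 1/3 — not a tautology.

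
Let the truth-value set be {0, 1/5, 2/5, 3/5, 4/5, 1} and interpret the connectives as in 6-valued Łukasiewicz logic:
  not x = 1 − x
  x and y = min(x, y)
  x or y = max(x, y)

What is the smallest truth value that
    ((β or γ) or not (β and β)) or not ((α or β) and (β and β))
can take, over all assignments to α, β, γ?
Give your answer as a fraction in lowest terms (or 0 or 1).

Take α = 0, β = 2/5, γ = 0:
β or γ = 2/5 or 0 = 2/5
β and β = 2/5 and 2/5 = 2/5
not (β and β) = not 2/5 = 3/5
(β or γ) or not (β and β) = 2/5 or 3/5 = 3/5
α or β = 0 or 2/5 = 2/5
β and β = 2/5 and 2/5 = 2/5
(α or β) and (β and β) = 2/5 and 2/5 = 2/5
not ((α or β) and (β and β)) = not 2/5 = 3/5
((β or γ) or not (β and β)) or not ((α or β) and (β and β)) = 3/5 or 3/5 = 3/5
No assignment yields a value below 3/5, so this is the minimum.

3/5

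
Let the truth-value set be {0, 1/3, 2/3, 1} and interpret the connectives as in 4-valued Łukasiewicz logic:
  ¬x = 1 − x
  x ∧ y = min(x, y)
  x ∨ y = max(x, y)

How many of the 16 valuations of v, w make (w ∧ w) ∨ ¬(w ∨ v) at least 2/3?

12

v = 0, w = 0 ↦ 1  ≥
v = 0, w = 1/3 ↦ 2/3  ≥
v = 0, w = 2/3 ↦ 2/3  ≥
v = 0, w = 1 ↦ 1  ≥
v = 1/3, w = 0 ↦ 2/3  ≥
v = 1/3, w = 1/3 ↦ 2/3  ≥
v = 1/3, w = 2/3 ↦ 2/3  ≥
v = 1/3, w = 1 ↦ 1  ≥
v = 2/3, w = 0 ↦ 1/3  <
v = 2/3, w = 1/3 ↦ 1/3  <
v = 2/3, w = 2/3 ↦ 2/3  ≥
v = 2/3, w = 1 ↦ 1  ≥
v = 1, w = 0 ↦ 0  <
v = 1, w = 1/3 ↦ 1/3  <
v = 1, w = 2/3 ↦ 2/3  ≥
v = 1, w = 1 ↦ 1  ≥
So 12 of the 16 assignments meet the threshold.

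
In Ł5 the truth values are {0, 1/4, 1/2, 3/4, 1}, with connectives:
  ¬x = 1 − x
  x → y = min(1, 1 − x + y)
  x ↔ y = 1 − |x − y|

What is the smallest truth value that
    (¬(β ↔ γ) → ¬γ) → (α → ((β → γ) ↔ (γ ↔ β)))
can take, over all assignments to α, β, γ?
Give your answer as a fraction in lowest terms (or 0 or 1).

Take α = 1, β = 0, γ = 1/2:
β ↔ γ = 0 ↔ 1/2 = 1/2
¬(β ↔ γ) = ¬1/2 = 1/2
¬γ = ¬1/2 = 1/2
¬(β ↔ γ) → ¬γ = 1/2 → 1/2 = 1
β → γ = 0 → 1/2 = 1
γ ↔ β = 1/2 ↔ 0 = 1/2
(β → γ) ↔ (γ ↔ β) = 1 ↔ 1/2 = 1/2
α → ((β → γ) ↔ (γ ↔ β)) = 1 → 1/2 = 1/2
(¬(β ↔ γ) → ¬γ) → (α → ((β → γ) ↔ (γ ↔ β))) = 1 → 1/2 = 1/2
No assignment yields a value below 1/2, so this is the minimum.

1/2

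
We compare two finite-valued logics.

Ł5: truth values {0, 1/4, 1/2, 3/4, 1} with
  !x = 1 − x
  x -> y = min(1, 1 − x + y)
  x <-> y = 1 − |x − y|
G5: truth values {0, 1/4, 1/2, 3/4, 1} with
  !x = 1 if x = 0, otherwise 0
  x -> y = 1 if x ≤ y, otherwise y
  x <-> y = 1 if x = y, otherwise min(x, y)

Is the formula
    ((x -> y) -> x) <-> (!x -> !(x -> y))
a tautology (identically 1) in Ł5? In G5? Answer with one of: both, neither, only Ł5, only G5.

only Ł5

In Ł5: every assignment gives 1 — tautology.
In G5: at x = 1/4, y = 1/4 the value is 1/4 — not a tautology.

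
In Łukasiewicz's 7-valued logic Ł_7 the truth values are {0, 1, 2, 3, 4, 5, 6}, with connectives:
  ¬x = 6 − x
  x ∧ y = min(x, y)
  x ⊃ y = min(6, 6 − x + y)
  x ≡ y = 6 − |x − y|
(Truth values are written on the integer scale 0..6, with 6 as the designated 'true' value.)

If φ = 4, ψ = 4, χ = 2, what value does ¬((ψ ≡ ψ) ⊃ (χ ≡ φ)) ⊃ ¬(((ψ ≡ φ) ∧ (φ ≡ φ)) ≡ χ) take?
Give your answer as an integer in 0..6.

6

ψ ≡ ψ = 4 ≡ 4 = 6
χ ≡ φ = 2 ≡ 4 = 4
(ψ ≡ ψ) ⊃ (χ ≡ φ) = 6 ⊃ 4 = 4
¬((ψ ≡ ψ) ⊃ (χ ≡ φ)) = ¬4 = 2
ψ ≡ φ = 4 ≡ 4 = 6
φ ≡ φ = 4 ≡ 4 = 6
(ψ ≡ φ) ∧ (φ ≡ φ) = 6 ∧ 6 = 6
((ψ ≡ φ) ∧ (φ ≡ φ)) ≡ χ = 6 ≡ 2 = 2
¬(((ψ ≡ φ) ∧ (φ ≡ φ)) ≡ χ) = ¬2 = 4
¬((ψ ≡ ψ) ⊃ (χ ≡ φ)) ⊃ ¬(((ψ ≡ φ) ∧ (φ ≡ φ)) ≡ χ) = 2 ⊃ 4 = 6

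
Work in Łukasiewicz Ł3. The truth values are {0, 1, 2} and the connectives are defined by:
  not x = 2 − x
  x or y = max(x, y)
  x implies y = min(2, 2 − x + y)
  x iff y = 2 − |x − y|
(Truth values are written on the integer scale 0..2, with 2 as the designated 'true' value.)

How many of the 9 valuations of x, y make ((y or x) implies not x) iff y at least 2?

2

x = 0, y = 0 ↦ 0  <
x = 0, y = 1 ↦ 1  <
x = 0, y = 2 ↦ 2  ≥
x = 1, y = 0 ↦ 0  <
x = 1, y = 1 ↦ 1  <
x = 1, y = 2 ↦ 1  <
x = 2, y = 0 ↦ 2  ≥
x = 2, y = 1 ↦ 1  <
x = 2, y = 2 ↦ 0  <
So 2 of the 9 assignments meet the threshold.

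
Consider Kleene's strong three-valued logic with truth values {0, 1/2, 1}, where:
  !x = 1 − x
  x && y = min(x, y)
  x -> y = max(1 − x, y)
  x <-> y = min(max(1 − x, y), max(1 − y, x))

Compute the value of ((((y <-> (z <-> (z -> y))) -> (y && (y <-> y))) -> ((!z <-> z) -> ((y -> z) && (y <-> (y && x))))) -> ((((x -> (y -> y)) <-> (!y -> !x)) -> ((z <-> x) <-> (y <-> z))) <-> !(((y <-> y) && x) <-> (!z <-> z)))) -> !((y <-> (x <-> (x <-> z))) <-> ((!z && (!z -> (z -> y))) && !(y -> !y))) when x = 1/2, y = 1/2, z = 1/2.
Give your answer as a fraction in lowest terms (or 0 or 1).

1/2

z -> y = 1/2 -> 1/2 = 1/2
z <-> (z -> y) = 1/2 <-> 1/2 = 1/2
y <-> (z <-> (z -> y)) = 1/2 <-> 1/2 = 1/2
y <-> y = 1/2 <-> 1/2 = 1/2
y && (y <-> y) = 1/2 && 1/2 = 1/2
(y <-> (z <-> (z -> y))) -> (y && (y <-> y)) = 1/2 -> 1/2 = 1/2
!z = !1/2 = 1/2
!z <-> z = 1/2 <-> 1/2 = 1/2
y -> z = 1/2 -> 1/2 = 1/2
y && x = 1/2 && 1/2 = 1/2
y <-> (y && x) = 1/2 <-> 1/2 = 1/2
(y -> z) && (y <-> (y && x)) = 1/2 && 1/2 = 1/2
(!z <-> z) -> ((y -> z) && (y <-> (y && x))) = 1/2 -> 1/2 = 1/2
((y <-> (z <-> (z -> y))) -> (y && (y <-> y))) -> ((!z <-> z) -> ((y -> z) && (y <-> (y && x)))) = 1/2 -> 1/2 = 1/2
y -> y = 1/2 -> 1/2 = 1/2
x -> (y -> y) = 1/2 -> 1/2 = 1/2
!y = !1/2 = 1/2
!x = !1/2 = 1/2
!y -> !x = 1/2 -> 1/2 = 1/2
(x -> (y -> y)) <-> (!y -> !x) = 1/2 <-> 1/2 = 1/2
z <-> x = 1/2 <-> 1/2 = 1/2
y <-> z = 1/2 <-> 1/2 = 1/2
(z <-> x) <-> (y <-> z) = 1/2 <-> 1/2 = 1/2
((x -> (y -> y)) <-> (!y -> !x)) -> ((z <-> x) <-> (y <-> z)) = 1/2 -> 1/2 = 1/2
y <-> y = 1/2 <-> 1/2 = 1/2
(y <-> y) && x = 1/2 && 1/2 = 1/2
!z = !1/2 = 1/2
!z <-> z = 1/2 <-> 1/2 = 1/2
((y <-> y) && x) <-> (!z <-> z) = 1/2 <-> 1/2 = 1/2
!(((y <-> y) && x) <-> (!z <-> z)) = !1/2 = 1/2
(((x -> (y -> y)) <-> (!y -> !x)) -> ((z <-> x) <-> (y <-> z))) <-> !(((y <-> y) && x) <-> (!z <-> z)) = 1/2 <-> 1/2 = 1/2
(((y <-> (z <-> (z -> y))) -> (y && (y <-> y))) -> ((!z <-> z) -> ((y -> z) && (y <-> (y && x))))) -> ((((x -> (y -> y)) <-> (!y -> !x)) -> ((z <-> x) <-> (y <-> z))) <-> !(((y <-> y) && x) <-> (!z <-> z))) = 1/2 -> 1/2 = 1/2
x <-> z = 1/2 <-> 1/2 = 1/2
x <-> (x <-> z) = 1/2 <-> 1/2 = 1/2
y <-> (x <-> (x <-> z)) = 1/2 <-> 1/2 = 1/2
!z = !1/2 = 1/2
!z = !1/2 = 1/2
z -> y = 1/2 -> 1/2 = 1/2
!z -> (z -> y) = 1/2 -> 1/2 = 1/2
!z && (!z -> (z -> y)) = 1/2 && 1/2 = 1/2
!y = !1/2 = 1/2
y -> !y = 1/2 -> 1/2 = 1/2
!(y -> !y) = !1/2 = 1/2
(!z && (!z -> (z -> y))) && !(y -> !y) = 1/2 && 1/2 = 1/2
(y <-> (x <-> (x <-> z))) <-> ((!z && (!z -> (z -> y))) && !(y -> !y)) = 1/2 <-> 1/2 = 1/2
!((y <-> (x <-> (x <-> z))) <-> ((!z && (!z -> (z -> y))) && !(y -> !y))) = !1/2 = 1/2
((((y <-> (z <-> (z -> y))) -> (y && (y <-> y))) -> ((!z <-> z) -> ((y -> z) && (y <-> (y && x))))) -> ((((x -> (y -> y)) <-> (!y -> !x)) -> ((z <-> x) <-> (y <-> z))) <-> !(((y <-> y) && x) <-> (!z <-> z)))) -> !((y <-> (x <-> (x <-> z))) <-> ((!z && (!z -> (z -> y))) && !(y -> !y))) = 1/2 -> 1/2 = 1/2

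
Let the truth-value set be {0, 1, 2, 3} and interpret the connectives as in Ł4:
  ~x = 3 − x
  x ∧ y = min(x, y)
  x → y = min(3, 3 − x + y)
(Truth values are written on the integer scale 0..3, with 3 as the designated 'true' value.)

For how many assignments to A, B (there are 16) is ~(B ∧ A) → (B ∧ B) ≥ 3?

7

A = 0, B = 0 ↦ 0  <
A = 0, B = 1 ↦ 1  <
A = 0, B = 2 ↦ 2  <
A = 0, B = 3 ↦ 3  ≥
A = 1, B = 0 ↦ 0  <
A = 1, B = 1 ↦ 2  <
A = 1, B = 2 ↦ 3  ≥
A = 1, B = 3 ↦ 3  ≥
A = 2, B = 0 ↦ 0  <
A = 2, B = 1 ↦ 2  <
A = 2, B = 2 ↦ 3  ≥
A = 2, B = 3 ↦ 3  ≥
A = 3, B = 0 ↦ 0  <
A = 3, B = 1 ↦ 2  <
A = 3, B = 2 ↦ 3  ≥
A = 3, B = 3 ↦ 3  ≥
So 7 of the 16 assignments meet the threshold.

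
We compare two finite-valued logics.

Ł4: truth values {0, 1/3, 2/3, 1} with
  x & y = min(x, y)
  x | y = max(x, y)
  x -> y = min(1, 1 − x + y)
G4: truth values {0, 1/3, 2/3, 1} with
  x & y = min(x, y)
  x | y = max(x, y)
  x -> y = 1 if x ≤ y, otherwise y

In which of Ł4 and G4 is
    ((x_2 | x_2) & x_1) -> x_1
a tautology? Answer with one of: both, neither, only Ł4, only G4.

both

In Ł4: every assignment gives 1 — tautology.
In G4: every assignment gives 1 — tautology.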